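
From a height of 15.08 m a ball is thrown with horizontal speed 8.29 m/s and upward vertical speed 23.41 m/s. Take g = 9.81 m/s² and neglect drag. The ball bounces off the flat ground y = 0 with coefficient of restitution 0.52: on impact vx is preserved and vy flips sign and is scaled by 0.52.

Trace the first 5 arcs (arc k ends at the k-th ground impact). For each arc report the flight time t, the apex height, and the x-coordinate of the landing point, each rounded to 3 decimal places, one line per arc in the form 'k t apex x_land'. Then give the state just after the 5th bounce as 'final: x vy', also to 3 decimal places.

Arc 1: start y=15.080, vy=23.410 → t=5.348, apex=43.012, x_land=44.332, impact vy=-29.050
  bounce: vy ← 0.52·29.050 = 15.106
Arc 2: start y=0.000, vy=15.106 → t=3.080, apex=11.630, x_land=69.862, impact vy=-15.106
  bounce: vy ← 0.52·15.106 = 7.855
Arc 3: start y=0.000, vy=7.855 → t=1.601, apex=3.145, x_land=83.138, impact vy=-7.855
  bounce: vy ← 0.52·7.855 = 4.085
Arc 4: start y=0.000, vy=4.085 → t=0.833, apex=0.850, x_land=90.042, impact vy=-4.085
  bounce: vy ← 0.52·4.085 = 2.124
Arc 5: start y=0.000, vy=2.124 → t=0.433, apex=0.230, x_land=93.632, impact vy=-2.124
  bounce: vy ← 0.52·2.124 = 1.104

1 5.348 43.012 44.332
2 3.080 11.630 69.862
3 1.601 3.145 83.138
4 0.833 0.850 90.042
5 0.433 0.230 93.632
final: 93.632 1.104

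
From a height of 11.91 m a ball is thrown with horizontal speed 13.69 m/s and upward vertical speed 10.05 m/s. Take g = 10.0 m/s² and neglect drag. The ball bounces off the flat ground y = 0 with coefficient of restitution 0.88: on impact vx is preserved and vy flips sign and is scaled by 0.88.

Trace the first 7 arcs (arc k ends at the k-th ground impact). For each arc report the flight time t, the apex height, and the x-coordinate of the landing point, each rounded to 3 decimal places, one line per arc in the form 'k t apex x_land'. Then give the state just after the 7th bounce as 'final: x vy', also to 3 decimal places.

Arc 1: start y=11.910, vy=10.050 → t=2.847, apex=16.960, x_land=38.972, impact vy=-18.417
  bounce: vy ← 0.88·18.417 = 16.207
Arc 2: start y=0.000, vy=16.207 → t=3.241, apex=13.134, x_land=83.348, impact vy=-16.207
  bounce: vy ← 0.88·16.207 = 14.262
Arc 3: start y=0.000, vy=14.262 → t=2.852, apex=10.171, x_land=122.398, impact vy=-14.262
  bounce: vy ← 0.88·14.262 = 12.551
Arc 4: start y=0.000, vy=12.551 → t=2.510, apex=7.876, x_land=156.763, impact vy=-12.551
  bounce: vy ← 0.88·12.551 = 11.045
Arc 5: start y=0.000, vy=11.045 → t=2.209, apex=6.099, x_land=187.004, impact vy=-11.045
  bounce: vy ← 0.88·11.045 = 9.719
Arc 6: start y=0.000, vy=9.719 → t=1.944, apex=4.723, x_land=213.616, impact vy=-9.719
  bounce: vy ← 0.88·9.719 = 8.553
Arc 7: start y=0.000, vy=8.553 → t=1.711, apex=3.658, x_land=237.034, impact vy=-8.553
  bounce: vy ← 0.88·8.553 = 7.527

1 2.847 16.960 38.972
2 3.241 13.134 83.348
3 2.852 10.171 122.398
4 2.510 7.876 156.763
5 2.209 6.099 187.004
6 1.944 4.723 213.616
7 1.711 3.658 237.034
final: 237.034 7.527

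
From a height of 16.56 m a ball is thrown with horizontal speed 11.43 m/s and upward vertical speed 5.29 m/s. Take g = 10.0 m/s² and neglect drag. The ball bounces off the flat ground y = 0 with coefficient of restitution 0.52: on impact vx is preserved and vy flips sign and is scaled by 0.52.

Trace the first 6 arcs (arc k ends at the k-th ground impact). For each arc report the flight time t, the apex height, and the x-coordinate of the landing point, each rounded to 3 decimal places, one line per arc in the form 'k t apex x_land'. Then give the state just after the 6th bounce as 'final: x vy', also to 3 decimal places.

Arc 1: start y=16.560, vy=5.290 → t=2.424, apex=17.959, x_land=27.709, impact vy=-18.952
  bounce: vy ← 0.52·18.952 = 9.855
Arc 2: start y=0.000, vy=9.855 → t=1.971, apex=4.856, x_land=50.238, impact vy=-9.855
  bounce: vy ← 0.52·9.855 = 5.125
Arc 3: start y=0.000, vy=5.125 → t=1.025, apex=1.313, x_land=61.953, impact vy=-5.125
  bounce: vy ← 0.52·5.125 = 2.665
Arc 4: start y=0.000, vy=2.665 → t=0.533, apex=0.355, x_land=68.044, impact vy=-2.665
  bounce: vy ← 0.52·2.665 = 1.386
Arc 5: start y=0.000, vy=1.386 → t=0.277, apex=0.096, x_land=71.212, impact vy=-1.386
  bounce: vy ← 0.52·1.386 = 0.721
Arc 6: start y=0.000, vy=0.721 → t=0.144, apex=0.026, x_land=72.859, impact vy=-0.721
  bounce: vy ← 0.52·0.721 = 0.375

1 2.424 17.959 27.709
2 1.971 4.856 50.238
3 1.025 1.313 61.953
4 0.533 0.355 68.044
5 0.277 0.096 71.212
6 0.144 0.026 72.859
final: 72.859 0.375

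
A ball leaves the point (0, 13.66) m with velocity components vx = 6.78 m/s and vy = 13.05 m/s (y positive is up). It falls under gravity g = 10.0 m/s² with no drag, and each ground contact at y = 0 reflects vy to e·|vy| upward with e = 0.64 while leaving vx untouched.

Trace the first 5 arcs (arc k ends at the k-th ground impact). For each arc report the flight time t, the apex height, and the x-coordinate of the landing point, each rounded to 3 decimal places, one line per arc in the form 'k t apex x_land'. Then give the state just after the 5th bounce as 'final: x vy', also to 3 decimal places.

1 3.411 22.175 23.126
2 2.696 9.083 41.403
3 1.725 3.720 53.099
4 1.104 1.524 60.585
5 0.707 0.624 65.376
final: 65.376 2.261

Arc 1: start y=13.660, vy=13.050 → t=3.411, apex=22.175, x_land=23.126, impact vy=-21.059
  bounce: vy ← 0.64·21.059 = 13.478
Arc 2: start y=0.000, vy=13.478 → t=2.696, apex=9.083, x_land=41.403, impact vy=-13.478
  bounce: vy ← 0.64·13.478 = 8.626
Arc 3: start y=0.000, vy=8.626 → t=1.725, apex=3.720, x_land=53.099, impact vy=-8.626
  bounce: vy ← 0.64·8.626 = 5.521
Arc 4: start y=0.000, vy=5.521 → t=1.104, apex=1.524, x_land=60.585, impact vy=-5.521
  bounce: vy ← 0.64·5.521 = 3.533
Arc 5: start y=0.000, vy=3.533 → t=0.707, apex=0.624, x_land=65.376, impact vy=-3.533
  bounce: vy ← 0.64·3.533 = 2.261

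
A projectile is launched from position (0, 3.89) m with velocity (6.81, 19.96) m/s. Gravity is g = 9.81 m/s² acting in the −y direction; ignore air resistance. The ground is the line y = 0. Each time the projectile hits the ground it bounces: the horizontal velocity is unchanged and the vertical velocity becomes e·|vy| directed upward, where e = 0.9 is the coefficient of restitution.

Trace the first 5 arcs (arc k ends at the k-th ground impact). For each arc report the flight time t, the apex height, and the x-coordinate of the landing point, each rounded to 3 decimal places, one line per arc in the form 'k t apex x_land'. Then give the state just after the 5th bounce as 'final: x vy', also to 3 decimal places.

1 4.256 24.196 28.981
2 3.998 19.599 56.206
3 3.598 15.875 80.709
4 3.238 12.859 102.761
5 2.914 10.416 122.609
final: 122.609 12.866

Arc 1: start y=3.890, vy=19.960 → t=4.256, apex=24.196, x_land=28.981, impact vy=-21.788
  bounce: vy ← 0.9·21.788 = 19.609
Arc 2: start y=0.000, vy=19.609 → t=3.998, apex=19.599, x_land=56.206, impact vy=-19.609
  bounce: vy ← 0.9·19.609 = 17.648
Arc 3: start y=0.000, vy=17.648 → t=3.598, apex=15.875, x_land=80.709, impact vy=-17.648
  bounce: vy ← 0.9·17.648 = 15.884
Arc 4: start y=0.000, vy=15.884 → t=3.238, apex=12.859, x_land=102.761, impact vy=-15.884
  bounce: vy ← 0.9·15.884 = 14.295
Arc 5: start y=0.000, vy=14.295 → t=2.914, apex=10.416, x_land=122.609, impact vy=-14.295
  bounce: vy ← 0.9·14.295 = 12.866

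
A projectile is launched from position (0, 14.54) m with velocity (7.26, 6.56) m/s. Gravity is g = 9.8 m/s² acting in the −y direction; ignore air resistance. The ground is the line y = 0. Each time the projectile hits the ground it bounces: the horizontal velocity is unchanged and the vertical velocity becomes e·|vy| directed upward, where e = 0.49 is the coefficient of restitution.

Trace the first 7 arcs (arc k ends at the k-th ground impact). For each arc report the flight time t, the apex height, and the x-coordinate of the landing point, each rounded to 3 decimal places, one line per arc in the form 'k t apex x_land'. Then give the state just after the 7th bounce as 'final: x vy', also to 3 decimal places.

Arc 1: start y=14.540, vy=6.560 → t=2.517, apex=16.736, x_land=18.277, impact vy=-18.111
  bounce: vy ← 0.49·18.111 = 8.875
Arc 2: start y=0.000, vy=8.875 → t=1.811, apex=4.018, x_land=31.426, impact vy=-8.875
  bounce: vy ← 0.49·8.875 = 4.349
Arc 3: start y=0.000, vy=4.349 → t=0.887, apex=0.965, x_land=37.869, impact vy=-4.349
  bounce: vy ← 0.49·4.349 = 2.131
Arc 4: start y=0.000, vy=2.131 → t=0.435, apex=0.232, x_land=41.026, impact vy=-2.131
  bounce: vy ← 0.49·2.131 = 1.044
Arc 5: start y=0.000, vy=1.044 → t=0.213, apex=0.056, x_land=42.572, impact vy=-1.044
  bounce: vy ← 0.49·1.044 = 0.512
Arc 6: start y=0.000, vy=0.512 → t=0.104, apex=0.013, x_land=43.331, impact vy=-0.512
  bounce: vy ← 0.49·0.512 = 0.251
Arc 7: start y=0.000, vy=0.251 → t=0.051, apex=0.003, x_land=43.702, impact vy=-0.251
  bounce: vy ← 0.49·0.251 = 0.123

1 2.517 16.736 18.277
2 1.811 4.018 31.426
3 0.887 0.965 37.869
4 0.435 0.232 41.026
5 0.213 0.056 42.572
6 0.104 0.013 43.331
7 0.051 0.003 43.702
final: 43.702 0.123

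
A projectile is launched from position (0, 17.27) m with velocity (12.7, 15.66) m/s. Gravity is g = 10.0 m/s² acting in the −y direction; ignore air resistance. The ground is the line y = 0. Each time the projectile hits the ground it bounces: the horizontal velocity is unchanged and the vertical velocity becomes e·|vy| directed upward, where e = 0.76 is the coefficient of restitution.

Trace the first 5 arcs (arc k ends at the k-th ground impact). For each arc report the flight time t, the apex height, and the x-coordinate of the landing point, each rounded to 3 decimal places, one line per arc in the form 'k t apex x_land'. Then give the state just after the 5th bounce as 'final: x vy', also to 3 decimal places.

Arc 1: start y=17.270, vy=15.660 → t=3.996, apex=29.532, x_land=50.753, impact vy=-24.303
  bounce: vy ← 0.76·24.303 = 18.470
Arc 2: start y=0.000, vy=18.470 → t=3.694, apex=17.058, x_land=97.668, impact vy=-18.470
  bounce: vy ← 0.76·18.470 = 14.037
Arc 3: start y=0.000, vy=14.037 → t=2.807, apex=9.852, x_land=133.323, impact vy=-14.037
  bounce: vy ← 0.76·14.037 = 10.668
Arc 4: start y=0.000, vy=10.668 → t=2.134, apex=5.691, x_land=160.420, impact vy=-10.668
  bounce: vy ← 0.76·10.668 = 8.108
Arc 5: start y=0.000, vy=8.108 → t=1.622, apex=3.287, x_land=181.015, impact vy=-8.108
  bounce: vy ← 0.76·8.108 = 6.162

1 3.996 29.532 50.753
2 3.694 17.058 97.668
3 2.807 9.852 133.323
4 2.134 5.691 160.420
5 1.622 3.287 181.015
final: 181.015 6.162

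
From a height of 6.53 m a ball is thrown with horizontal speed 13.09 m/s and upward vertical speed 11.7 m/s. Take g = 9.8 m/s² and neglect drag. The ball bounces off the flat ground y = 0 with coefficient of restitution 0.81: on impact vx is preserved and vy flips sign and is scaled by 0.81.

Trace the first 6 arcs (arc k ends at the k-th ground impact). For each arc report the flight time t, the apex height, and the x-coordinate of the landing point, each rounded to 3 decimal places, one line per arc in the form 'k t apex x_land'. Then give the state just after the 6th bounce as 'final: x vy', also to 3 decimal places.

1 2.855 13.514 37.367
2 2.690 8.867 72.584
3 2.179 5.817 101.109
4 1.765 3.817 124.215
5 1.430 2.504 142.931
6 1.158 1.643 158.091
final: 158.091 4.597

Arc 1: start y=6.530, vy=11.700 → t=2.855, apex=13.514, x_land=37.367, impact vy=-16.275
  bounce: vy ← 0.81·16.275 = 13.183
Arc 2: start y=0.000, vy=13.183 → t=2.690, apex=8.867, x_land=72.584, impact vy=-13.183
  bounce: vy ← 0.81·13.183 = 10.678
Arc 3: start y=0.000, vy=10.678 → t=2.179, apex=5.817, x_land=101.109, impact vy=-10.678
  bounce: vy ← 0.81·10.678 = 8.649
Arc 4: start y=0.000, vy=8.649 → t=1.765, apex=3.817, x_land=124.215, impact vy=-8.649
  bounce: vy ← 0.81·8.649 = 7.006
Arc 5: start y=0.000, vy=7.006 → t=1.430, apex=2.504, x_land=142.931, impact vy=-7.006
  bounce: vy ← 0.81·7.006 = 5.675
Arc 6: start y=0.000, vy=5.675 → t=1.158, apex=1.643, x_land=158.091, impact vy=-5.675
  bounce: vy ← 0.81·5.675 = 4.597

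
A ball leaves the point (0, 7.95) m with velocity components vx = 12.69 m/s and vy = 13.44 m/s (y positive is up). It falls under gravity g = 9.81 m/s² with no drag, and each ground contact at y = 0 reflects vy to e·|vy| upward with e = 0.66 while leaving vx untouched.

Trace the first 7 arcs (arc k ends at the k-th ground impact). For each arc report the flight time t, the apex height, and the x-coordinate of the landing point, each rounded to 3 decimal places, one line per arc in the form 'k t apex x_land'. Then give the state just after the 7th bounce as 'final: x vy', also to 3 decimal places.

1 3.240 17.157 41.119
2 2.469 7.473 72.447
3 1.629 3.255 93.123
4 1.075 1.418 106.770
5 0.710 0.618 115.776
6 0.468 0.269 121.721
7 0.309 0.117 125.644
final: 125.644 1.001

Arc 1: start y=7.950, vy=13.440 → t=3.240, apex=17.157, x_land=41.119, impact vy=-18.347
  bounce: vy ← 0.66·18.347 = 12.109
Arc 2: start y=0.000, vy=12.109 → t=2.469, apex=7.473, x_land=72.447, impact vy=-12.109
  bounce: vy ← 0.66·12.109 = 7.992
Arc 3: start y=0.000, vy=7.992 → t=1.629, apex=3.255, x_land=93.123, impact vy=-7.992
  bounce: vy ← 0.66·7.992 = 5.275
Arc 4: start y=0.000, vy=5.275 → t=1.075, apex=1.418, x_land=106.770, impact vy=-5.275
  bounce: vy ← 0.66·5.275 = 3.481
Arc 5: start y=0.000, vy=3.481 → t=0.710, apex=0.618, x_land=115.776, impact vy=-3.481
  bounce: vy ← 0.66·3.481 = 2.298
Arc 6: start y=0.000, vy=2.298 → t=0.468, apex=0.269, x_land=121.721, impact vy=-2.298
  bounce: vy ← 0.66·2.298 = 1.516
Arc 7: start y=0.000, vy=1.516 → t=0.309, apex=0.117, x_land=125.644, impact vy=-1.516
  bounce: vy ← 0.66·1.516 = 1.001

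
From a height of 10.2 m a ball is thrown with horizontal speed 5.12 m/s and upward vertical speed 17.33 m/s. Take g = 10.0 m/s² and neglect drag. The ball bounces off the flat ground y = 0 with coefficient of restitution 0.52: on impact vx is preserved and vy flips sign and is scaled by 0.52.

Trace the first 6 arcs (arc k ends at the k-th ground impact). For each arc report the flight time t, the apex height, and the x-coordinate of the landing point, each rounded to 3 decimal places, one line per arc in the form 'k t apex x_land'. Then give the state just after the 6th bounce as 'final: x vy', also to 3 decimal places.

1 3.979 25.216 20.371
2 2.336 6.819 32.329
3 1.214 1.844 38.547
4 0.632 0.499 41.781
5 0.328 0.135 43.462
6 0.171 0.036 44.336
final: 44.336 0.444

Arc 1: start y=10.200, vy=17.330 → t=3.979, apex=25.216, x_land=20.371, impact vy=-22.457
  bounce: vy ← 0.52·22.457 = 11.678
Arc 2: start y=0.000, vy=11.678 → t=2.336, apex=6.819, x_land=32.329, impact vy=-11.678
  bounce: vy ← 0.52·11.678 = 6.072
Arc 3: start y=0.000, vy=6.072 → t=1.214, apex=1.844, x_land=38.547, impact vy=-6.072
  bounce: vy ← 0.52·6.072 = 3.158
Arc 4: start y=0.000, vy=3.158 → t=0.632, apex=0.499, x_land=41.781, impact vy=-3.158
  bounce: vy ← 0.52·3.158 = 1.642
Arc 5: start y=0.000, vy=1.642 → t=0.328, apex=0.135, x_land=43.462, impact vy=-1.642
  bounce: vy ← 0.52·1.642 = 0.854
Arc 6: start y=0.000, vy=0.854 → t=0.171, apex=0.036, x_land=44.336, impact vy=-0.854
  bounce: vy ← 0.52·0.854 = 0.444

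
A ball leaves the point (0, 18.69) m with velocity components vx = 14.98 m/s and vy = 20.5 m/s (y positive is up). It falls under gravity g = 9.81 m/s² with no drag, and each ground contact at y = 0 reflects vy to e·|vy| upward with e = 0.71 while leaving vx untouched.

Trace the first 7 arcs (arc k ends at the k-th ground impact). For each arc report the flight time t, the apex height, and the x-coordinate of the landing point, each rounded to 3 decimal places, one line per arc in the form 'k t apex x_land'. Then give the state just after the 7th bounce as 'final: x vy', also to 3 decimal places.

Arc 1: start y=18.690, vy=20.500 → t=4.949, apex=40.109, x_land=74.140, impact vy=-28.053
  bounce: vy ← 0.71·28.053 = 19.917
Arc 2: start y=0.000, vy=19.917 → t=4.061, apex=20.219, x_land=134.969, impact vy=-19.917
  bounce: vy ← 0.71·19.917 = 14.141
Arc 3: start y=0.000, vy=14.141 → t=2.883, apex=10.192, x_land=178.156, impact vy=-14.141
  bounce: vy ← 0.71·14.141 = 10.040
Arc 4: start y=0.000, vy=10.040 → t=2.047, apex=5.138, x_land=208.820, impact vy=-10.040
  bounce: vy ← 0.71·10.040 = 7.129
Arc 5: start y=0.000, vy=7.129 → t=1.453, apex=2.590, x_land=230.591, impact vy=-7.129
  bounce: vy ← 0.71·7.129 = 5.061
Arc 6: start y=0.000, vy=5.061 → t=1.032, apex=1.306, x_land=246.048, impact vy=-5.061
  bounce: vy ← 0.71·5.061 = 3.594
Arc 7: start y=0.000, vy=3.594 → t=0.733, apex=0.658, x_land=257.023, impact vy=-3.594
  bounce: vy ← 0.71·3.594 = 2.551

1 4.949 40.109 74.140
2 4.061 20.219 134.969
3 2.883 10.192 178.156
4 2.047 5.138 208.820
5 1.453 2.590 230.591
6 1.032 1.306 246.048
7 0.733 0.658 257.023
final: 257.023 2.551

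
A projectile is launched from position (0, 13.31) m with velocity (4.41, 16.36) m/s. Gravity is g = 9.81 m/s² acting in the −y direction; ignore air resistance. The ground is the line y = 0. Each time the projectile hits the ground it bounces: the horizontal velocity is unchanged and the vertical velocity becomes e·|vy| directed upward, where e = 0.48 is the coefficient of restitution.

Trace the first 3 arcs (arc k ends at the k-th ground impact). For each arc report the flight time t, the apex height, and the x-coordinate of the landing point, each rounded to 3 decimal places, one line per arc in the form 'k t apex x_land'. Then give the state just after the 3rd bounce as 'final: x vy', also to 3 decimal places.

1 4.012 26.952 17.692
2 2.250 6.210 27.616
3 1.080 1.431 32.379
final: 32.379 2.543

Arc 1: start y=13.310, vy=16.360 → t=4.012, apex=26.952, x_land=17.692, impact vy=-22.995
  bounce: vy ← 0.48·22.995 = 11.038
Arc 2: start y=0.000, vy=11.038 → t=2.250, apex=6.210, x_land=27.616, impact vy=-11.038
  bounce: vy ← 0.48·11.038 = 5.298
Arc 3: start y=0.000, vy=5.298 → t=1.080, apex=1.431, x_land=32.379, impact vy=-5.298
  bounce: vy ← 0.48·5.298 = 2.543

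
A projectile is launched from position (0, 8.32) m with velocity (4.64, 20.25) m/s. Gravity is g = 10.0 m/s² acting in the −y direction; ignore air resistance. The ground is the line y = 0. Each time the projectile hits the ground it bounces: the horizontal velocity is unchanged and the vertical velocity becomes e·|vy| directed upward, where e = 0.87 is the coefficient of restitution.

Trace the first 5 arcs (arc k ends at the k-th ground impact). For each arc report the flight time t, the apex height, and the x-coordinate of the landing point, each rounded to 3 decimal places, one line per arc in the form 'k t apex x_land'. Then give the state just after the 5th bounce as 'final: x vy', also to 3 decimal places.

1 4.426 28.823 20.536
2 4.178 21.816 39.921
3 3.635 16.513 56.785
4 3.162 12.498 71.457
5 2.751 9.460 84.222
final: 84.222 11.967

Arc 1: start y=8.320, vy=20.250 → t=4.426, apex=28.823, x_land=20.536, impact vy=-24.010
  bounce: vy ← 0.87·24.010 = 20.888
Arc 2: start y=0.000, vy=20.888 → t=4.178, apex=21.816, x_land=39.921, impact vy=-20.888
  bounce: vy ← 0.87·20.888 = 18.173
Arc 3: start y=0.000, vy=18.173 → t=3.635, apex=16.513, x_land=56.785, impact vy=-18.173
  bounce: vy ← 0.87·18.173 = 15.810
Arc 4: start y=0.000, vy=15.810 → t=3.162, apex=12.498, x_land=71.457, impact vy=-15.810
  bounce: vy ← 0.87·15.810 = 13.755
Arc 5: start y=0.000, vy=13.755 → t=2.751, apex=9.460, x_land=84.222, impact vy=-13.755
  bounce: vy ← 0.87·13.755 = 11.967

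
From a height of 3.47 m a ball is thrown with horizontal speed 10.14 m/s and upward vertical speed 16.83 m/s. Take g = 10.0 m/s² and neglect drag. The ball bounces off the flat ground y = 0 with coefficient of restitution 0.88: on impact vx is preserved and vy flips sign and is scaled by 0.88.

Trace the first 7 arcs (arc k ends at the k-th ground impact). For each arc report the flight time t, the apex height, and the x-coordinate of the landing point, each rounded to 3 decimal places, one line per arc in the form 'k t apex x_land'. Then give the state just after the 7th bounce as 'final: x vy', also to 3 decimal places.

Arc 1: start y=3.470, vy=16.830 → t=3.561, apex=17.632, x_land=36.107, impact vy=-18.779
  bounce: vy ← 0.88·18.779 = 16.525
Arc 2: start y=0.000, vy=16.525 → t=3.305, apex=13.655, x_land=69.621, impact vy=-16.525
  bounce: vy ← 0.88·16.525 = 14.542
Arc 3: start y=0.000, vy=14.542 → t=2.908, apex=10.574, x_land=99.113, impact vy=-14.542
  bounce: vy ← 0.88·14.542 = 12.797
Arc 4: start y=0.000, vy=12.797 → t=2.559, apex=8.189, x_land=125.066, impact vy=-12.797
  bounce: vy ← 0.88·12.797 = 11.262
Arc 5: start y=0.000, vy=11.262 → t=2.252, apex=6.341, x_land=147.905, impact vy=-11.262
  bounce: vy ← 0.88·11.262 = 9.910
Arc 6: start y=0.000, vy=9.910 → t=1.982, apex=4.911, x_land=168.003, impact vy=-9.910
  bounce: vy ← 0.88·9.910 = 8.721
Arc 7: start y=0.000, vy=8.721 → t=1.744, apex=3.803, x_land=185.689, impact vy=-8.721
  bounce: vy ← 0.88·8.721 = 7.674

1 3.561 17.632 36.107
2 3.305 13.655 69.621
3 2.908 10.574 99.113
4 2.559 8.189 125.066
5 2.252 6.341 147.905
6 1.982 4.911 168.003
7 1.744 3.803 185.689
final: 185.689 7.674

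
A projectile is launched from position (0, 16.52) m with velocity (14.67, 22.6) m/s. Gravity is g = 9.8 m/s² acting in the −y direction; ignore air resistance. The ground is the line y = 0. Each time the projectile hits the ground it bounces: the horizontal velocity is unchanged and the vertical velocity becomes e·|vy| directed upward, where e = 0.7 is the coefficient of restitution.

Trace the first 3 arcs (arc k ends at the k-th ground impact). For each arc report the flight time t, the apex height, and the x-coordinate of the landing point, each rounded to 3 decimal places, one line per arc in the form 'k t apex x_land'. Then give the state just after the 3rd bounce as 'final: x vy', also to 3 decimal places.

Arc 1: start y=16.520, vy=22.600 → t=5.254, apex=42.579, x_land=77.075, impact vy=-28.889
  bounce: vy ← 0.7·28.889 = 20.222
Arc 2: start y=0.000, vy=20.222 → t=4.127, apex=20.864, x_land=137.618, impact vy=-20.222
  bounce: vy ← 0.7·20.222 = 14.155
Arc 3: start y=0.000, vy=14.155 → t=2.889, apex=10.223, x_land=179.997, impact vy=-14.155
  bounce: vy ← 0.7·14.155 = 9.909

1 5.254 42.579 77.075
2 4.127 20.864 137.618
3 2.889 10.223 179.997
final: 179.997 9.909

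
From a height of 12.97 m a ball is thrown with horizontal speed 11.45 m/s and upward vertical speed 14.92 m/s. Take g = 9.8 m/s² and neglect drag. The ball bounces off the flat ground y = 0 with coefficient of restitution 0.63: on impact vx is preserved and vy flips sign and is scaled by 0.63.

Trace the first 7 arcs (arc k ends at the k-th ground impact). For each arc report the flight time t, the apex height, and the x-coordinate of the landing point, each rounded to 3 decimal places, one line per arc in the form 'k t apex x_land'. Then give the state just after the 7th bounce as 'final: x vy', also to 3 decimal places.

1 3.751 24.327 42.945
2 2.808 9.656 75.091
3 1.769 3.832 95.343
4 1.114 1.521 108.101
5 0.702 0.604 116.139
6 0.442 0.240 121.203
7 0.279 0.095 124.394
final: 124.394 0.860

Arc 1: start y=12.970, vy=14.920 → t=3.751, apex=24.327, x_land=42.945, impact vy=-21.836
  bounce: vy ← 0.63·21.836 = 13.757
Arc 2: start y=0.000, vy=13.757 → t=2.808, apex=9.656, x_land=75.091, impact vy=-13.757
  bounce: vy ← 0.63·13.757 = 8.667
Arc 3: start y=0.000, vy=8.667 → t=1.769, apex=3.832, x_land=95.343, impact vy=-8.667
  bounce: vy ← 0.63·8.667 = 5.460
Arc 4: start y=0.000, vy=5.460 → t=1.114, apex=1.521, x_land=108.101, impact vy=-5.460
  bounce: vy ← 0.63·5.460 = 3.440
Arc 5: start y=0.000, vy=3.440 → t=0.702, apex=0.604, x_land=116.139, impact vy=-3.440
  bounce: vy ← 0.63·3.440 = 2.167
Arc 6: start y=0.000, vy=2.167 → t=0.442, apex=0.240, x_land=121.203, impact vy=-2.167
  bounce: vy ← 0.63·2.167 = 1.365
Arc 7: start y=0.000, vy=1.365 → t=0.279, apex=0.095, x_land=124.394, impact vy=-1.365
  bounce: vy ← 0.63·1.365 = 0.860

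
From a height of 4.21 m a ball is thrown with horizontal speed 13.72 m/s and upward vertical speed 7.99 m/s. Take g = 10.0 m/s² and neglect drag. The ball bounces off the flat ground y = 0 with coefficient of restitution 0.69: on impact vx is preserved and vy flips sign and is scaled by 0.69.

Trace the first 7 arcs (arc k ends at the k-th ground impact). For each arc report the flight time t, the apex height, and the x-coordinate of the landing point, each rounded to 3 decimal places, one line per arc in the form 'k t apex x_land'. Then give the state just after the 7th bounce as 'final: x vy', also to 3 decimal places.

Arc 1: start y=4.210, vy=7.990 → t=2.016, apex=7.402, x_land=27.656, impact vy=-12.167
  bounce: vy ← 0.69·12.167 = 8.395
Arc 2: start y=0.000, vy=8.395 → t=1.679, apex=3.524, x_land=50.692, impact vy=-8.395
  bounce: vy ← 0.69·8.395 = 5.793
Arc 3: start y=0.000, vy=5.793 → t=1.159, apex=1.678, x_land=66.588, impact vy=-5.793
  bounce: vy ← 0.69·5.793 = 3.997
Arc 4: start y=0.000, vy=3.997 → t=0.799, apex=0.799, x_land=77.556, impact vy=-3.997
  bounce: vy ← 0.69·3.997 = 2.758
Arc 5: start y=0.000, vy=2.758 → t=0.552, apex=0.380, x_land=85.124, impact vy=-2.758
  bounce: vy ← 0.69·2.758 = 1.903
Arc 6: start y=0.000, vy=1.903 → t=0.381, apex=0.181, x_land=90.345, impact vy=-1.903
  bounce: vy ← 0.69·1.903 = 1.313
Arc 7: start y=0.000, vy=1.313 → t=0.263, apex=0.086, x_land=93.948, impact vy=-1.313
  bounce: vy ← 0.69·1.313 = 0.906

1 2.016 7.402 27.656
2 1.679 3.524 50.692
3 1.159 1.678 66.588
4 0.799 0.799 77.556
5 0.552 0.380 85.124
6 0.381 0.181 90.345
7 0.263 0.086 93.948
final: 93.948 0.906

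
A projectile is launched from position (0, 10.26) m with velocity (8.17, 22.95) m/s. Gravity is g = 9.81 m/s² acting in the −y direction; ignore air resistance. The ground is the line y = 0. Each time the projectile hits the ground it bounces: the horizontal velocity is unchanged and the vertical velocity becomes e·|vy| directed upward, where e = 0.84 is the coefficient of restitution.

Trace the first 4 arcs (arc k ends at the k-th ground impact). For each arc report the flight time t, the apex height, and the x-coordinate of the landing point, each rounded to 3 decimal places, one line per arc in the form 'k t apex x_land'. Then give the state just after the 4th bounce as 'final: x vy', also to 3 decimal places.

1 5.090 37.105 41.584
2 4.621 26.181 79.335
3 3.881 18.474 111.046
4 3.260 13.035 137.683
final: 137.683 13.433

Arc 1: start y=10.260, vy=22.950 → t=5.090, apex=37.105, x_land=41.584, impact vy=-26.982
  bounce: vy ← 0.84·26.982 = 22.664
Arc 2: start y=0.000, vy=22.664 → t=4.621, apex=26.181, x_land=79.335, impact vy=-22.664
  bounce: vy ← 0.84·22.664 = 19.038
Arc 3: start y=0.000, vy=19.038 → t=3.881, apex=18.474, x_land=111.046, impact vy=-19.038
  bounce: vy ← 0.84·19.038 = 15.992
Arc 4: start y=0.000, vy=15.992 → t=3.260, apex=13.035, x_land=137.683, impact vy=-15.992
  bounce: vy ← 0.84·15.992 = 13.433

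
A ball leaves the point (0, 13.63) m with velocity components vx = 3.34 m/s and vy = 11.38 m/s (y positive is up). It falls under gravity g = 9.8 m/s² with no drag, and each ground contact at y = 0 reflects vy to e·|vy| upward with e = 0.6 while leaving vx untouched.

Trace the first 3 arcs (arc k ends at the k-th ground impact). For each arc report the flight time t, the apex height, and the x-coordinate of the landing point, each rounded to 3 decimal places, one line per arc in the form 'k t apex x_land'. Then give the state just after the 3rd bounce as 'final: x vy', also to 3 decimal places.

Arc 1: start y=13.630, vy=11.380 → t=3.193, apex=20.237, x_land=10.666, impact vy=-19.916
  bounce: vy ← 0.6·19.916 = 11.950
Arc 2: start y=0.000, vy=11.950 → t=2.439, apex=7.285, x_land=18.812, impact vy=-11.950
  bounce: vy ← 0.6·11.950 = 7.170
Arc 3: start y=0.000, vy=7.170 → t=1.463, apex=2.623, x_land=23.699, impact vy=-7.170
  bounce: vy ← 0.6·7.170 = 4.302

1 3.193 20.237 10.666
2 2.439 7.285 18.812
3 1.463 2.623 23.699
final: 23.699 4.302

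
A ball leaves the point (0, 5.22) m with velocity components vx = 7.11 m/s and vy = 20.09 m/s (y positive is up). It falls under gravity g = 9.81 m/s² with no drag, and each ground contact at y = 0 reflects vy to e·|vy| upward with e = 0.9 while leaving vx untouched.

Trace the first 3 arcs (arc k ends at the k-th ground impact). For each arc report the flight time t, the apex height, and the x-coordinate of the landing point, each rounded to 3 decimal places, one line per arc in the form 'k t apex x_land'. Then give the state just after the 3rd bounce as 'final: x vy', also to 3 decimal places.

1 4.341 25.791 30.864
2 4.128 20.891 60.211
3 3.715 16.922 86.623
final: 86.623 16.399

Arc 1: start y=5.220, vy=20.090 → t=4.341, apex=25.791, x_land=30.864, impact vy=-22.495
  bounce: vy ← 0.9·22.495 = 20.245
Arc 2: start y=0.000, vy=20.245 → t=4.128, apex=20.891, x_land=60.211, impact vy=-20.245
  bounce: vy ← 0.9·20.245 = 18.221
Arc 3: start y=0.000, vy=18.221 → t=3.715, apex=16.922, x_land=86.623, impact vy=-18.221
  bounce: vy ← 0.9·18.221 = 16.399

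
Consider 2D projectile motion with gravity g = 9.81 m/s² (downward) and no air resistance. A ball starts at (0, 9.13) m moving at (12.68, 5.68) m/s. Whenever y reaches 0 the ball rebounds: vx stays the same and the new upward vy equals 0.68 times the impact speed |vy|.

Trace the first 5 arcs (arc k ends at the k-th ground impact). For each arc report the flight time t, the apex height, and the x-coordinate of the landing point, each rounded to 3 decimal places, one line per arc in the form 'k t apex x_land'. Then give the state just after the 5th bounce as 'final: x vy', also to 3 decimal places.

Arc 1: start y=9.130, vy=5.680 → t=2.061, apex=10.774, x_land=26.135, impact vy=-14.539
  bounce: vy ← 0.68·14.539 = 9.887
Arc 2: start y=0.000, vy=9.887 → t=2.016, apex=4.982, x_land=51.693, impact vy=-9.887
  bounce: vy ← 0.68·9.887 = 6.723
Arc 3: start y=0.000, vy=6.723 → t=1.371, apex=2.304, x_land=69.073, impact vy=-6.723
  bounce: vy ← 0.68·6.723 = 4.572
Arc 4: start y=0.000, vy=4.572 → t=0.932, apex=1.065, x_land=80.891, impact vy=-4.572
  bounce: vy ← 0.68·4.572 = 3.109
Arc 5: start y=0.000, vy=3.109 → t=0.634, apex=0.493, x_land=88.928, impact vy=-3.109
  bounce: vy ← 0.68·3.109 = 2.114

1 2.061 10.774 26.135
2 2.016 4.982 51.693
3 1.371 2.304 69.073
4 0.932 1.065 80.891
5 0.634 0.493 88.928
final: 88.928 2.114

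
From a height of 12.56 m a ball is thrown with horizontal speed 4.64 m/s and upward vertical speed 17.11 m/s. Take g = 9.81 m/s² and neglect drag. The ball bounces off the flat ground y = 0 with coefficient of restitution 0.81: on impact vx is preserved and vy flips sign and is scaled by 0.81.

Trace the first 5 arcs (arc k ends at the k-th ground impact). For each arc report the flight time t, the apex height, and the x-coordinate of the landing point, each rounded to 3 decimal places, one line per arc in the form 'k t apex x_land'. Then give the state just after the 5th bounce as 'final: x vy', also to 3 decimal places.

Arc 1: start y=12.560, vy=17.110 → t=4.111, apex=27.481, x_land=19.076, impact vy=-23.220
  bounce: vy ← 0.81·23.220 = 18.808
Arc 2: start y=0.000, vy=18.808 → t=3.835, apex=18.030, x_land=36.868, impact vy=-18.808
  bounce: vy ← 0.81·18.808 = 15.235
Arc 3: start y=0.000, vy=15.235 → t=3.106, apex=11.830, x_land=51.280, impact vy=-15.235
  bounce: vy ← 0.81·15.235 = 12.340
Arc 4: start y=0.000, vy=12.340 → t=2.516, apex=7.761, x_land=62.953, impact vy=-12.340
  bounce: vy ← 0.81·12.340 = 9.996
Arc 5: start y=0.000, vy=9.996 → t=2.038, apex=5.092, x_land=72.409, impact vy=-9.996
  bounce: vy ← 0.81·9.996 = 8.096

1 4.111 27.481 19.076
2 3.835 18.030 36.868
3 3.106 11.830 51.280
4 2.516 7.761 62.953
5 2.038 5.092 72.409
final: 72.409 8.096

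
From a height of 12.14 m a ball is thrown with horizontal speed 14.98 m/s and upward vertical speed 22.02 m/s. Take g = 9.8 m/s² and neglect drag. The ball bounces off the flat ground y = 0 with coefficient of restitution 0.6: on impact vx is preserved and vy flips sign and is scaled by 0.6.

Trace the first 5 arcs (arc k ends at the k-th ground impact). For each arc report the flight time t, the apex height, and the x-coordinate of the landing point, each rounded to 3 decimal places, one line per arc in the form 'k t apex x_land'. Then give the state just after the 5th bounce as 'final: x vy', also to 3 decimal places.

Arc 1: start y=12.140, vy=22.020 → t=4.990, apex=36.879, x_land=74.755, impact vy=-26.885
  bounce: vy ← 0.6·26.885 = 16.131
Arc 2: start y=0.000, vy=16.131 → t=3.292, apex=13.276, x_land=124.071, impact vy=-16.131
  bounce: vy ← 0.6·16.131 = 9.679
Arc 3: start y=0.000, vy=9.679 → t=1.975, apex=4.779, x_land=153.660, impact vy=-9.679
  bounce: vy ← 0.6·9.679 = 5.807
Arc 4: start y=0.000, vy=5.807 → t=1.185, apex=1.721, x_land=171.414, impact vy=-5.807
  bounce: vy ← 0.6·5.807 = 3.484
Arc 5: start y=0.000, vy=3.484 → t=0.711, apex=0.619, x_land=182.066, impact vy=-3.484
  bounce: vy ← 0.6·3.484 = 2.091

1 4.990 36.879 74.755
2 3.292 13.276 124.071
3 1.975 4.779 153.660
4 1.185 1.721 171.414
5 0.711 0.619 182.066
final: 182.066 2.091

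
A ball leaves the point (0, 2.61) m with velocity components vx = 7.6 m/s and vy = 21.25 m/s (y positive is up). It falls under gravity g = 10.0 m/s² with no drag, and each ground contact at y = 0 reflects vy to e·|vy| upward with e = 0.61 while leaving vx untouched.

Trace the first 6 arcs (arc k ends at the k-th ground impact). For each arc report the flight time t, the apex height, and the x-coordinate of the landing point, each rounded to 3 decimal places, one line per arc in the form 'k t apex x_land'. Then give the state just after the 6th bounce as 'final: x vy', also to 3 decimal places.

Arc 1: start y=2.610, vy=21.250 → t=4.369, apex=25.188, x_land=33.208, impact vy=-22.445
  bounce: vy ← 0.61·22.445 = 13.691
Arc 2: start y=0.000, vy=13.691 → t=2.738, apex=9.373, x_land=54.019, impact vy=-13.691
  bounce: vy ← 0.61·13.691 = 8.352
Arc 3: start y=0.000, vy=8.352 → t=1.670, apex=3.488, x_land=66.713, impact vy=-8.352
  bounce: vy ← 0.61·8.352 = 5.095
Arc 4: start y=0.000, vy=5.095 → t=1.019, apex=1.298, x_land=74.457, impact vy=-5.095
  bounce: vy ← 0.61·5.095 = 3.108
Arc 5: start y=0.000, vy=3.108 → t=0.622, apex=0.483, x_land=79.180, impact vy=-3.108
  bounce: vy ← 0.61·3.108 = 1.896
Arc 6: start y=0.000, vy=1.896 → t=0.379, apex=0.180, x_land=82.062, impact vy=-1.896
  bounce: vy ← 0.61·1.896 = 1.156

1 4.369 25.188 33.208
2 2.738 9.373 54.019
3 1.670 3.488 66.713
4 1.019 1.298 74.457
5 0.622 0.483 79.180
6 0.379 0.180 82.062
final: 82.062 1.156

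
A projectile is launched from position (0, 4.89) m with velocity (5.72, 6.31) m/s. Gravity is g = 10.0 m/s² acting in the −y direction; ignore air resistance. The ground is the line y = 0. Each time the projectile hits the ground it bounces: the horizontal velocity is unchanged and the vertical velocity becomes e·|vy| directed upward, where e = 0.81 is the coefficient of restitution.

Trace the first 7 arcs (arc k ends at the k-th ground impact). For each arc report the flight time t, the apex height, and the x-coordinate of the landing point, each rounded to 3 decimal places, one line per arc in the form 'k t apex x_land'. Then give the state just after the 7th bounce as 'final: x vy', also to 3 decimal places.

1 1.804 6.881 10.319
2 1.900 4.514 21.190
3 1.539 2.962 29.995
4 1.247 1.943 37.127
5 1.010 1.275 42.904
6 0.818 0.837 47.583
7 0.663 0.549 51.374
final: 51.374 2.684

Arc 1: start y=4.890, vy=6.310 → t=1.804, apex=6.881, x_land=10.319, impact vy=-11.731
  bounce: vy ← 0.81·11.731 = 9.502
Arc 2: start y=0.000, vy=9.502 → t=1.900, apex=4.514, x_land=21.190, impact vy=-9.502
  bounce: vy ← 0.81·9.502 = 7.697
Arc 3: start y=0.000, vy=7.697 → t=1.539, apex=2.962, x_land=29.995, impact vy=-7.697
  bounce: vy ← 0.81·7.697 = 6.234
Arc 4: start y=0.000, vy=6.234 → t=1.247, apex=1.943, x_land=37.127, impact vy=-6.234
  bounce: vy ← 0.81·6.234 = 5.050
Arc 5: start y=0.000, vy=5.050 → t=1.010, apex=1.275, x_land=42.904, impact vy=-5.050
  bounce: vy ← 0.81·5.050 = 4.090
Arc 6: start y=0.000, vy=4.090 → t=0.818, apex=0.837, x_land=47.583, impact vy=-4.090
  bounce: vy ← 0.81·4.090 = 3.313
Arc 7: start y=0.000, vy=3.313 → t=0.663, apex=0.549, x_land=51.374, impact vy=-3.313
  bounce: vy ← 0.81·3.313 = 2.684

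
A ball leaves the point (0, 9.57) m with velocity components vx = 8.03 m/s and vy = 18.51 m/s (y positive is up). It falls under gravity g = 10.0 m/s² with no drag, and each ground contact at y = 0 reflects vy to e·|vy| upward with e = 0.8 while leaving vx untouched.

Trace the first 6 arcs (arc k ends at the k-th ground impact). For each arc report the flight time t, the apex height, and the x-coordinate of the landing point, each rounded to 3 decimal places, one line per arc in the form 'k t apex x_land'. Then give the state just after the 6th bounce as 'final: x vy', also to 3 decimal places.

1 4.162 26.701 33.420
2 3.697 17.089 63.110
3 2.958 10.937 86.862
4 2.366 7.000 105.864
5 1.893 4.480 121.066
6 1.514 2.867 133.227
final: 133.227 6.058

Arc 1: start y=9.570, vy=18.510 → t=4.162, apex=26.701, x_land=33.420, impact vy=-23.109
  bounce: vy ← 0.8·23.109 = 18.487
Arc 2: start y=0.000, vy=18.487 → t=3.697, apex=17.089, x_land=63.110, impact vy=-18.487
  bounce: vy ← 0.8·18.487 = 14.790
Arc 3: start y=0.000, vy=14.790 → t=2.958, apex=10.937, x_land=86.862, impact vy=-14.790
  bounce: vy ← 0.8·14.790 = 11.832
Arc 4: start y=0.000, vy=11.832 → t=2.366, apex=7.000, x_land=105.864, impact vy=-11.832
  bounce: vy ← 0.8·11.832 = 9.465
Arc 5: start y=0.000, vy=9.465 → t=1.893, apex=4.480, x_land=121.066, impact vy=-9.465
  bounce: vy ← 0.8·9.465 = 7.572
Arc 6: start y=0.000, vy=7.572 → t=1.514, apex=2.867, x_land=133.227, impact vy=-7.572
  bounce: vy ← 0.8·7.572 = 6.058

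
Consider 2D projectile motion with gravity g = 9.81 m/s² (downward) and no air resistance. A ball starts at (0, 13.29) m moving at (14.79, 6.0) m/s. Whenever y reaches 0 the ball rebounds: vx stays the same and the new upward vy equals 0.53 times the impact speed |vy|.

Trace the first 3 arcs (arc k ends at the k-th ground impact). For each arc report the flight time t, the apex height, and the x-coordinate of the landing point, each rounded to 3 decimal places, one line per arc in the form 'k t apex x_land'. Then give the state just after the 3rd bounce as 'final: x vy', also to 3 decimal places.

1 2.368 15.125 35.017
2 1.861 4.249 62.547
3 0.987 1.193 77.138
final: 77.138 2.565

Arc 1: start y=13.290, vy=6.000 → t=2.368, apex=15.125, x_land=35.017, impact vy=-17.226
  bounce: vy ← 0.53·17.226 = 9.130
Arc 2: start y=0.000, vy=9.130 → t=1.861, apex=4.249, x_land=62.547, impact vy=-9.130
  bounce: vy ← 0.53·9.130 = 4.839
Arc 3: start y=0.000, vy=4.839 → t=0.987, apex=1.193, x_land=77.138, impact vy=-4.839
  bounce: vy ← 0.53·4.839 = 2.565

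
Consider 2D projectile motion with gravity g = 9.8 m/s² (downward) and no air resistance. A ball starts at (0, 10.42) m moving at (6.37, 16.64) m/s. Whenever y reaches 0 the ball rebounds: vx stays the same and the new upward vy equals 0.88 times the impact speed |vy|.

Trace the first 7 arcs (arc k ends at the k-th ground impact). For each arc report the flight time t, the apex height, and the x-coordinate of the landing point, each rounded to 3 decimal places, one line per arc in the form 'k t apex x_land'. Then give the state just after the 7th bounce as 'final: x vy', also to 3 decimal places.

Arc 1: start y=10.420, vy=16.640 → t=3.936, apex=24.547, x_land=25.073, impact vy=-21.934
  bounce: vy ← 0.88·21.934 = 19.302
Arc 2: start y=0.000, vy=19.302 → t=3.939, apex=19.009, x_land=50.166, impact vy=-19.302
  bounce: vy ← 0.88·19.302 = 16.986
Arc 3: start y=0.000, vy=16.986 → t=3.467, apex=14.721, x_land=72.248, impact vy=-16.986
  bounce: vy ← 0.88·16.986 = 14.948
Arc 4: start y=0.000, vy=14.948 → t=3.051, apex=11.400, x_land=91.680, impact vy=-14.948
  bounce: vy ← 0.88·14.948 = 13.154
Arc 5: start y=0.000, vy=13.154 → t=2.684, apex=8.828, x_land=108.781, impact vy=-13.154
  bounce: vy ← 0.88·13.154 = 11.576
Arc 6: start y=0.000, vy=11.576 → t=2.362, apex=6.836, x_land=123.829, impact vy=-11.576
  bounce: vy ← 0.88·11.576 = 10.186
Arc 7: start y=0.000, vy=10.186 → t=2.079, apex=5.294, x_land=137.071, impact vy=-10.186
  bounce: vy ← 0.88·10.186 = 8.964

1 3.936 24.547 25.073
2 3.939 19.009 50.166
3 3.467 14.721 72.248
4 3.051 11.400 91.680
5 2.684 8.828 108.781
6 2.362 6.836 123.829
7 2.079 5.294 137.071
final: 137.071 8.964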